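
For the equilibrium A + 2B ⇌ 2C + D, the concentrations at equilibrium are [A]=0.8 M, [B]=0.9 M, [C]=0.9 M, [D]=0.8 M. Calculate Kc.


Kc = [C]^2[D]/([A][B]^2)
= (0.9^2 × 0.8^1)/(0.8^1 × 0.9^2)
= 0.648/0.648
= 1.000

1.000


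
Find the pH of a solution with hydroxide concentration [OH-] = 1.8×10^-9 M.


pOH = -log10([OH-]) = -log10(1.8×10^-9)
= 9 - log10(1.8) = 8.74
pH = 14 - pOH = 14 - 8.74 = 5.26

5.26


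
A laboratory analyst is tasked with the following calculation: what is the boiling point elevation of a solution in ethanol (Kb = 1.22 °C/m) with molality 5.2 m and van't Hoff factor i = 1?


ΔTb = Kb × m × i
= 1.22 × 5.2 × 1
= 6.344 °C

6.344 °C


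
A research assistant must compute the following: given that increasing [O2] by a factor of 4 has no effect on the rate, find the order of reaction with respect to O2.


rate ∝ [O2]^n
rate ∝ [O2]^0
Order in O2: 0

0


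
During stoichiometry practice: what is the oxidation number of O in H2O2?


Peroxide: O is -1
Oxidation number: -1

-1


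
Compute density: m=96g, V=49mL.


ρ = mass/volume
= 96/49
= 1.959 g/mL

1.959 g/mL


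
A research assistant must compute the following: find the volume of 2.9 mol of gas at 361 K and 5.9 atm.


PV = nRT  (R = 0.08206 L·atm/(mol·K))
V = nRT/P = 2.9×0.08206×361/5.9
= 14.561 L

14.561 L


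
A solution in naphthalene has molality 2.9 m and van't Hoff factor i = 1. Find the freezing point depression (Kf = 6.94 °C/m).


ΔTf = Kf × m × i
= 6.94 × 2.9 × 1
= 20.126 °C

20.126 °C


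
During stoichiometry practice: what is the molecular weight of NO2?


M(NO2) = 1×14.01 + 2×16.0
= 14.01 + 32.0
= 46.01 g/mol

46.01 g/mol


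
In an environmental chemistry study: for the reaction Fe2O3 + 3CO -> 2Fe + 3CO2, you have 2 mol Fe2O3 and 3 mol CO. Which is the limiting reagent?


Mole ratio available / coefficient:
  Fe2O3: 2/1 = 2.000
  CO: 3/3 = 1.000
Smaller ratio is limiting.

CO


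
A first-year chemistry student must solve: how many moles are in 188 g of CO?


M(CO) = 28.01 g/mol
n = mass/M = 188/28.01 = 6.7119 mol

6.7119 mol


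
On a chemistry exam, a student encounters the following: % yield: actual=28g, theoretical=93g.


% yield = actual/theoretical × 100
= 28/93 × 100
= 30.11%

30.11%


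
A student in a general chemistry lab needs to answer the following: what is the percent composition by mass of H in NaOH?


M(NaOH) = 1×22.99 + 1×16.0 + 1×1.008 = 39.998 g/mol
Mass of H = 1 × 1.008 = 1.008 g/mol
% H = 1.008/39.998 × 100 = 2.52%

2.52%


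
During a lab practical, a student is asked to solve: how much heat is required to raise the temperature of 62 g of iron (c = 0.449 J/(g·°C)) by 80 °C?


q = mcΔT = 62 × 0.449 × 80
= 2227.04 J

2227.04 J


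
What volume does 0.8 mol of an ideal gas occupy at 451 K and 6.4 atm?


PV = nRT  (R = 0.08206 L·atm/(mol·K))
V = nRT/P = 0.8×0.08206×451/6.4
= 4.626 L

4.626 L


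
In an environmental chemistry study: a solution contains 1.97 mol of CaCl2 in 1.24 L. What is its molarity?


M = n/V = 1.97/1.24 = 1.589 mol/L

1.589 M


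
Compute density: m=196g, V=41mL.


ρ = mass/volume
= 196/41
= 4.78 g/mL

4.78 g/mL


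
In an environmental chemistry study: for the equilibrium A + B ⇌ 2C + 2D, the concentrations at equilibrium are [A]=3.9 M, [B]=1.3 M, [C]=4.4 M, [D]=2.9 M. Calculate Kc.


Kc = [C]^2[D]^2/([A][B])
= (4.4^2 × 2.9^2)/(3.9^1 × 1.3^1)
= 162.8176/5.07
= 32.11

32.11


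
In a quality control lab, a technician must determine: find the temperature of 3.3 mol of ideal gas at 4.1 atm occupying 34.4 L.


PV = nRT  (R = 0.08206 L·atm/(mol·K))
T = PV/(nR) = 4.1×34.4/(3.3×0.08206)
= 141.04/0.270798
= 520.83 K

520.83 K


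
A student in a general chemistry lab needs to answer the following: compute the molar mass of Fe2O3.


M(Fe2O3) = 2×55.85 + 3×16.0
= 111.7 + 48.0
= 159.7 g/mol

159.7 g/mol


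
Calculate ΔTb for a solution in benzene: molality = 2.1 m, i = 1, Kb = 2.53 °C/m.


ΔTb = Kb × m × i
= 2.53 × 2.1 × 1
= 5.313 °C

5.313 °C


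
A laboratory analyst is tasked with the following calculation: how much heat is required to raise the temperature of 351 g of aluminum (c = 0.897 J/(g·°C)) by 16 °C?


q = mcΔT = 351 × 0.897 × 16
= 5037.55 J

5037.55 J


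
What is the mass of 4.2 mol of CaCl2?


M(CaCl2) = 110.98 g/mol
mass = n × M = 4.2 × 110.98 = 466.12 g

466.12 g


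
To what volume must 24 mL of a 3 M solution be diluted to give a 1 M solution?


C1V1 = C2V2
3 × 24 = 1 × V2
V2 = 72/1 = 72.0 mL

72.0 mL


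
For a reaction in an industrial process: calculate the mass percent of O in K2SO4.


M(K2SO4) = 2×39.1 + 1×32.07 + 4×16.0 = 174.27 g/mol
Mass of O = 4 × 16.0 = 64.00 g/mol
% O = 64.00/174.27 × 100 = 36.72%

36.72%


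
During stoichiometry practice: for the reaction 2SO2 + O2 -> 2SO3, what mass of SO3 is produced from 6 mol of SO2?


Mole ratio SO3:SO2 = 2:2
n(SO3) = 6 × 2/2 = 6.000 mol
mass = 6.000 × 80.07 = 480.42 g

480.42 g


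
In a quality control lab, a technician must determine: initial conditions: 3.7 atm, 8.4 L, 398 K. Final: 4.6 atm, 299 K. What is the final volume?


P1V1/T1 = P2V2/T2
V2 = P1V1T2/(T1P2)
= 3.7×8.4×299/(398×4.6)
= 5.076 L

5.076 L


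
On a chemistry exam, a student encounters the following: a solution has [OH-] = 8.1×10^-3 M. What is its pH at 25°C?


pOH = -log10([OH-]) = -log10(8.1×10^-3)
= 3 - log10(8.1) = 2.09
pH = 14 - pOH = 14 - 2.09 = 11.91

11.91


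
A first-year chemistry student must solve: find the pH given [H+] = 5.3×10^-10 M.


pH = -log10([H+]) = -log10(5.3×10^-10)
= 10 - log10(5.3)
= 10 - 0.72
= 9.28

9.28


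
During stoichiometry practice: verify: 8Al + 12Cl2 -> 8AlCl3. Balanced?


Equation: 8Al + 12Cl2 -> 8AlCl3
Check atoms: Al: 8=8, Cl: 24=24
Balanced

Yes, balanced


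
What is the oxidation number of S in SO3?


x + 3(-2) = 0, so x = +6
Oxidation number: +6

+6


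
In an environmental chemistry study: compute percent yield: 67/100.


% yield = actual/theoretical × 100
= 67/100 × 100
= 67.0%

67.0%


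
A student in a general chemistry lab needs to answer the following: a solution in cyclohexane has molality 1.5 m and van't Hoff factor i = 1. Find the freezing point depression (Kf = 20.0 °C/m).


ΔTf = Kf × m × i
= 20.0 × 1.5 × 1
= 30.0 °C

30.0 °C


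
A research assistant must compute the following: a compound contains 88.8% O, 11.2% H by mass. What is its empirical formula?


Assume 100 g sample. Moles of each element:
  O: 88.8/16.0 = 5.55 mol
  H: 11.2/1.008 = 11.111 mol
Divide by smallest (5.55):
  O: 5.55/5.55 = 1.0
  H: 11.111/5.55 = 2.0
Empirical formula: H2O

H2O


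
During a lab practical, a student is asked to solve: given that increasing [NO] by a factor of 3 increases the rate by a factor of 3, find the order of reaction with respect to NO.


rate ∝ [NO]^n
3^n = 3 → n = 1
Order in NO: 1

1


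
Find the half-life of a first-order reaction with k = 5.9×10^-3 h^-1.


t½ = ln2/k = 0.693147/(5.9×10^-3 h^-1)
= 117.5 h

117.5 h


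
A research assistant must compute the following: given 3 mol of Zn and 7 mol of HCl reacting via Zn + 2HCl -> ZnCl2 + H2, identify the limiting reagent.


Mole ratio available / coefficient:
  Zn: 3/1 = 3.000
  HCl: 7/2 = 3.500
Smaller ratio is limiting.

Zn


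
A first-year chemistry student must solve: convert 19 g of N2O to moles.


M(N2O) = 44.02 g/mol
n = mass/M = 19/44.02 = 0.4316 mol

0.4316 mol


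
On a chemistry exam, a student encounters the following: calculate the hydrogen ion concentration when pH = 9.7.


[H+] = 10^(-pH) = 10^(-9.7)
= 2.0×10^-10 M

2.0×10^-10 M


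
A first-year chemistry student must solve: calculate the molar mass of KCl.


M(KCl) = 1×39.1 + 1×35.45
= 39.1 + 35.45
= 74.55 g/mol

74.55 g/mol


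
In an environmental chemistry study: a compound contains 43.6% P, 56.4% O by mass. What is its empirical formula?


Assume 100 g sample. Moles of each element:
  P: 43.6/30.97 = 1.408 mol
  O: 56.4/16.0 = 3.525 mol
Divide by smallest (1.408):
  P: 1.408/1.408 = 1.0
  O: 3.525/1.408 = 2.5
Multiply all ratios by 2 to obtain whole numbers.
Empirical formula: P2O5

P2O5


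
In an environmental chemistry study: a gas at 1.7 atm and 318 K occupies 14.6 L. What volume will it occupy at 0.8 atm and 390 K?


P1V1/T1 = P2V2/T2
V2 = P1V1T2/(T1P2)
= 1.7×14.6×390/(318×0.8)
= 38.05 L

38.05 L


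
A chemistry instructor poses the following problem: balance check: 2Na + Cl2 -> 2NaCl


Equation: 2Na + Cl2 -> 2NaCl
Check atoms: Cl: 2=2, Na: 2=2
Balanced

Yes, balanced


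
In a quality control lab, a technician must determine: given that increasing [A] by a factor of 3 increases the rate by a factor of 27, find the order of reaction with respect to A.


rate ∝ [A]^n
3^n = 27 → n = 3
Order in A: 3

3


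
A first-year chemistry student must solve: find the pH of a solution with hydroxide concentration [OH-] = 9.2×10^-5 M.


pOH = -log10([OH-]) = -log10(9.2×10^-5)
= 5 - log10(9.2) = 4.04
pH = 14 - pOH = 14 - 4.04 = 9.96

9.96


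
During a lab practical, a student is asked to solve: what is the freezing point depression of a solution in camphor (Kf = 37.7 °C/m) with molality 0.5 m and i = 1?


ΔTf = Kf × m × i
= 37.7 × 0.5 × 1
= 18.85 °C

18.85 °C


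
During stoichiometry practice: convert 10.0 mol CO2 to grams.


M(CO2) = 44.01 g/mol
mass = n × M = 10.0 × 44.01 = 440.10 g

440.10 g


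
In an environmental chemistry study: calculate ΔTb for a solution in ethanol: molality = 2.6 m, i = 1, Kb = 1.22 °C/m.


ΔTb = Kb × m × i
= 1.22 × 2.6 × 1
= 3.172 °C

3.172 °C


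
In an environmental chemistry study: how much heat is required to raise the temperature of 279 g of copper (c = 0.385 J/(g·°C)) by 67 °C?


q = mcΔT = 279 × 0.385 × 67
= 7196.81 J

7196.81 J


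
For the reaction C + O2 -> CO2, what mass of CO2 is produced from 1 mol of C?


Mole ratio CO2:C = 1:1
n(CO2) = 1 × 1/1 = 1.000 mol
mass = 1.000 × 44.01 = 44.01 g

44.01 g


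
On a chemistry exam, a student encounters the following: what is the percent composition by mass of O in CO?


M(CO) = 1×12.01 + 1×16.0 = 28.01 g/mol
Mass of O = 1 × 16.0 = 16.00 g/mol
% O = 16.00/28.01 × 100 = 57.12%

57.12%


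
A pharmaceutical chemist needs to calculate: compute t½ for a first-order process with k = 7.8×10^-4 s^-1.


t½ = ln2/k = 0.693147/(7.8×10^-4 s^-1)
= 888.7 s

888.7 s


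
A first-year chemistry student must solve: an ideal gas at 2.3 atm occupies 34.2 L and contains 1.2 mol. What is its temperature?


PV = nRT  (R = 0.08206 L·atm/(mol·K))
T = PV/(nR) = 2.3×34.2/(1.2×0.08206)
= 78.66/0.098472
= 798.81 K

798.81 K


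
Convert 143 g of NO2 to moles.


M(NO2) = 46.01 g/mol
n = mass/M = 143/46.01 = 3.108 mol

3.108 mol


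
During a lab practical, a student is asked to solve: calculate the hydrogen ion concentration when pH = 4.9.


[H+] = 10^(-pH) = 10^(-4.9)
= 1.26×10^-5 M

1.26×10^-5 M


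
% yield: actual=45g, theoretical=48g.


% yield = actual/theoretical × 100
= 45/48 × 100
= 93.75%

93.75%


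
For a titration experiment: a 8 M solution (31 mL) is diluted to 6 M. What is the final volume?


C1V1 = C2V2
8 × 31 = 6 × V2
V2 = 248/6 = 41.33 mL

41.33 mL


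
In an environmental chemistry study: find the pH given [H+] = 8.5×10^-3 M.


pH = -log10([H+]) = -log10(8.5×10^-3)
= 3 - log10(8.5)
= 3 - 0.93
= 2.07

2.07


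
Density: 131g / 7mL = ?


ρ = mass/volume
= 131/7
= 18.714 g/mL

18.714 g/mL


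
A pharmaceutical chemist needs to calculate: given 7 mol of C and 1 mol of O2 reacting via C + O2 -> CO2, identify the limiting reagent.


Mole ratio available / coefficient:
  C: 7/1 = 7.000
  O2: 1/1 = 1.000
Smaller ratio is limiting.

O2


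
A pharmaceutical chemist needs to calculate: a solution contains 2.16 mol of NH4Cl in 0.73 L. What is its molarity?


M = n/V = 2.16/0.73 = 2.959 mol/L

2.959 M


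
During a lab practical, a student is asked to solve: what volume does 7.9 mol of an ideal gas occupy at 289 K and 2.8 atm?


PV = nRT  (R = 0.08206 L·atm/(mol·K))
V = nRT/P = 7.9×0.08206×289/2.8
= 66.911 L

66.911 L


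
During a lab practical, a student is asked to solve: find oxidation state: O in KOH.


O is usually -2
Oxidation number: -2

-2


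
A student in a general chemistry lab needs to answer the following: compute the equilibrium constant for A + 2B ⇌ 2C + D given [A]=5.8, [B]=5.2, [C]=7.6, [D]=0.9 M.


Kc = [C]^2[D]/([A][B]^2)
= (7.6^2 × 0.9^1)/(5.8^1 × 5.2^2)
= 51.984/156.832
= 0.3315

0.3315


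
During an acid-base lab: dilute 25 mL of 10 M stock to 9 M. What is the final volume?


C1V1 = C2V2
10 × 25 = 9 × V2
V2 = 250/9 = 27.78 mL

27.78 mL


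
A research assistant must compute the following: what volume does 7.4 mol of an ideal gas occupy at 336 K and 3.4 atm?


PV = nRT  (R = 0.08206 L·atm/(mol·K))
V = nRT/P = 7.4×0.08206×336/3.4
= 60.01 L

60.01 L


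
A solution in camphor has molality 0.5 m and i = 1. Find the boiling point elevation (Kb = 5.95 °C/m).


ΔTb = Kb × m × i
= 5.95 × 0.5 × 1
= 2.975 °C

2.975 °C


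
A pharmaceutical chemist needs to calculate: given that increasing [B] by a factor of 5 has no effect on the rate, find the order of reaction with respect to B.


rate ∝ [B]^n
rate ∝ [B]^0
Order in B: 0

0


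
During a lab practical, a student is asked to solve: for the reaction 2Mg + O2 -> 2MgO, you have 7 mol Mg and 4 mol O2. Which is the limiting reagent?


Mole ratio available / coefficient:
  Mg: 7/2 = 3.500
  O2: 4/1 = 4.000
Smaller ratio is limiting.

Mg


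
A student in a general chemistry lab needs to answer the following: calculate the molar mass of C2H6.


M(C2H6) = 2×12.01 + 6×1.008
= 24.02 + 6.05
= 30.07 g/mol

30.07 g/mol


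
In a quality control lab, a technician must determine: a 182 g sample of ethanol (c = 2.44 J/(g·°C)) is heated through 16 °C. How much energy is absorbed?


q = mcΔT = 182 × 2.44 × 16
= 7105.28 J

7105.28 J


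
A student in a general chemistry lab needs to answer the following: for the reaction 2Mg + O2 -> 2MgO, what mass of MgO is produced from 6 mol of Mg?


Mole ratio MgO:Mg = 2:2
n(MgO) = 6 × 2/2 = 6.000 mol
mass = 6.000 × 40.31 = 241.86 g

241.86 g


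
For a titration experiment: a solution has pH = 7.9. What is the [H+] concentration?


[H+] = 10^(-pH) = 10^(-7.9)
= 1.26×10^-8 M

1.26×10^-8 M


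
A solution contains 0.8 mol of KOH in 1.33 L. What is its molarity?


M = n/V = 0.8/1.33 = 0.602 mol/L

0.602 M


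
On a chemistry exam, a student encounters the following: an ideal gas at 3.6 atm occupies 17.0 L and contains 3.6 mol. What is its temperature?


PV = nRT  (R = 0.08206 L·atm/(mol·K))
T = PV/(nR) = 3.6×17.0/(3.6×0.08206)
= 61.20/0.295416
= 207.17 K

207.17 K


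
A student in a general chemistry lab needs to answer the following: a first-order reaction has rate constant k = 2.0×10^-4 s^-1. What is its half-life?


t½ = ln2/k = 0.693147/(2.0×10^-4 s^-1)
= 3466 s

3466 s


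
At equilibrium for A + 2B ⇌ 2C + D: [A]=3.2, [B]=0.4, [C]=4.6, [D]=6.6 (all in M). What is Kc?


Kc = [C]^2[D]/([A][B]^2)
= (4.6^2 × 6.6^1)/(3.2^1 × 0.4^2)
= 139.656/0.512
= 272.8

272.8


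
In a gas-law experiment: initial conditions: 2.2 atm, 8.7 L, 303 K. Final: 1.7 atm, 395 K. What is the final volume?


P1V1/T1 = P2V2/T2
V2 = P1V1T2/(T1P2)
= 2.2×8.7×395/(303×1.7)
= 14.677 L

14.677 L


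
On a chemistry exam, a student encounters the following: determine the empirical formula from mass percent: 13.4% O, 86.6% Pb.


Assume 100 g sample. Moles of each element:
  O: 13.4/16.0 = 0.838 mol
  Pb: 86.6/207.2 = 0.418 mol
Divide by smallest (0.418):
  O: 0.838/0.418 = 2.0
  Pb: 0.418/0.418 = 1.0
Empirical formula: PbO2

PbO2


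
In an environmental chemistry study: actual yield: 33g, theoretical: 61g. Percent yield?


% yield = actual/theoretical × 100
= 33/61 × 100
= 54.1%

54.1%


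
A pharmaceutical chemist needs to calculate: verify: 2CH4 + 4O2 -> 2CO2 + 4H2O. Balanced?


Equation: 2CH4 + 4O2 -> 2CO2 + 4H2O
Check atoms: C: 2=2, H: 8=8, O: 8=8
Balanced

Yes, balanced


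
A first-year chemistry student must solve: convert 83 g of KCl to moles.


M(KCl) = 74.55 g/mol
n = mass/M = 83/74.55 = 1.1133 mol

1.1133 mol


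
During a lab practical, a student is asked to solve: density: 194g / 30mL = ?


ρ = mass/volume
= 194/30
= 6.467 g/mL

6.467 g/mL


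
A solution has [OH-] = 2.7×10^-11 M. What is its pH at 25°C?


pOH = -log10([OH-]) = -log10(2.7×10^-11)
= 11 - log10(2.7) = 10.57
pH = 14 - pOH = 14 - 10.57 = 3.43

3.43


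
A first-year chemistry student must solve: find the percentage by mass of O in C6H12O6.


M(C6H12O6) = 6×12.01 + 12×1.008 + 6×16.0 = 180.156 g/mol
Mass of O = 6 × 16.0 = 96.00 g/mol
% O = 96.00/180.156 × 100 = 53.29%

53.29%


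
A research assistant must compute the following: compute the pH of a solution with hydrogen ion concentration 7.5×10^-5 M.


pH = -log10([H+]) = -log10(7.5×10^-5)
= 5 - log10(7.5)
= 5 - 0.88
= 4.12

4.12


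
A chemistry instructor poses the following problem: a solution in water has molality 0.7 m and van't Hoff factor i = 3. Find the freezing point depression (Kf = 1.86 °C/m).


ΔTf = Kf × m × i
= 1.86 × 0.7 × 3
= 3.906 °C

3.906 °C


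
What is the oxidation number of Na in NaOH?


Group 1 metal: +1
Oxidation number: +1

+1


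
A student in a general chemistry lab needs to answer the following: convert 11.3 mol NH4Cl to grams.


M(NH4Cl) = 53.49 g/mol
mass = n × M = 11.3 × 53.49 = 604.44 g

604.44 g


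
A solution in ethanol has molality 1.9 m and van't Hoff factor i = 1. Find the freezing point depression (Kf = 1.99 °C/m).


ΔTf = Kf × m × i
= 1.99 × 1.9 × 1
= 3.781 °C

3.781 °C


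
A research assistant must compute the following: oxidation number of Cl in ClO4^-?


x + 4(-2) = -1, so x = +7
Oxidation number: +7

+7


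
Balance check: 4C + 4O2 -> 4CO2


Equation: 4C + 4O2 -> 4CO2
Check atoms: C: 4=4, O: 8=8
Balanced

Yes, balanced


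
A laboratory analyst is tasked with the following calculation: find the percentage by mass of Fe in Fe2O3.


M(Fe2O3) = 2×55.85 + 3×16.0 = 159.70 g/mol
Mass of Fe = 2 × 55.85 = 111.70 g/mol
% Fe = 111.70/159.70 × 100 = 69.94%

69.94%


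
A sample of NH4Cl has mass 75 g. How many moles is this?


M(NH4Cl) = 53.49 g/mol
n = mass/M = 75/53.49 = 1.4021 mol

1.4021 mol


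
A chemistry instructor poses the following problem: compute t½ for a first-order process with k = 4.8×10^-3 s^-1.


t½ = ln2/k = 0.693147/(4.8×10^-3 s^-1)
= 144.4 s

144.4 s


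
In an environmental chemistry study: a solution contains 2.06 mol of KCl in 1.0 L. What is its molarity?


M = n/V = 2.06/1.0 = 2.060 mol/L

2.060 M


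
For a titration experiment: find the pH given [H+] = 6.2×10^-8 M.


pH = -log10([H+]) = -log10(6.2×10^-8)
= 8 - log10(6.2)
= 8 - 0.79
= 7.21

7.21


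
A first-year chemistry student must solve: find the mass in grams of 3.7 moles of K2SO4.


M(K2SO4) = 174.27 g/mol
mass = n × M = 3.7 × 174.27 = 644.80 g

644.80 g


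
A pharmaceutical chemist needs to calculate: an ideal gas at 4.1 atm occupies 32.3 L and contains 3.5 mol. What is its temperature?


PV = nRT  (R = 0.08206 L·atm/(mol·K))
T = PV/(nR) = 4.1×32.3/(3.5×0.08206)
= 132.43/0.287210
= 461.09 K

461.09 K


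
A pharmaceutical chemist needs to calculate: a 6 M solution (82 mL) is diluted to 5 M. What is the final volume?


C1V1 = C2V2
6 × 82 = 5 × V2
V2 = 492/5 = 98.4 mL

98.4 mL


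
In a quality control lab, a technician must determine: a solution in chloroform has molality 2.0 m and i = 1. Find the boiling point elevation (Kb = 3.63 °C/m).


ΔTb = Kb × m × i
= 3.63 × 2.0 × 1
= 7.26 °C

7.26 °C


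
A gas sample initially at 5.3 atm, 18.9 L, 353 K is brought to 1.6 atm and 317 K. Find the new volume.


P1V1/T1 = P2V2/T2
V2 = P1V1T2/(T1P2)
= 5.3×18.9×317/(353×1.6)
= 56.221 L

56.221 L


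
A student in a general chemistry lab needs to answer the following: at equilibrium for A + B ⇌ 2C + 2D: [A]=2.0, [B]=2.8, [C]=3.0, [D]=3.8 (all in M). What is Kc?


Kc = [C]^2[D]^2/([A][B])
= (3.0^2 × 3.8^2)/(2.0^1 × 2.8^1)
= 129.96/5.6
= 23.21

23.21


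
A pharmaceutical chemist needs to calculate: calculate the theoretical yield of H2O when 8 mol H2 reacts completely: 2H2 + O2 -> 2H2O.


Mole ratio H2O:H2 = 2:2
n(H2O) = 8 × 2/2 = 8.000 mol
mass = 8.000 × 18.02 = 144.16 g

144.16 g


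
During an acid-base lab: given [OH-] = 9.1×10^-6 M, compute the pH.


pOH = -log10([OH-]) = -log10(9.1×10^-6)
= 6 - log10(9.1) = 5.04
pH = 14 - pOH = 14 - 5.04 = 8.96

8.96


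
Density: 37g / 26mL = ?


ρ = mass/volume
= 37/26
= 1.423 g/mL

1.423 g/mL


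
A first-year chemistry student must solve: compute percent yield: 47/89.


% yield = actual/theoretical × 100
= 47/89 × 100
= 52.81%

52.81%


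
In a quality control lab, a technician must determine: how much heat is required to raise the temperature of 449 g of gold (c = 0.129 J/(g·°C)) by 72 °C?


q = mcΔT = 449 × 0.129 × 72
= 4170.31 J

4170.31 J


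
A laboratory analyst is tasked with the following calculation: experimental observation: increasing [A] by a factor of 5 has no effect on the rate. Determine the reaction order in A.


rate ∝ [A]^n
rate ∝ [A]^0
Order in A: 0

0


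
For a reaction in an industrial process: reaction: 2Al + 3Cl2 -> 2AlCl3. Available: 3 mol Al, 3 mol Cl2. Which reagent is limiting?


Mole ratio available / coefficient:
  Al: 3/2 = 1.500
  Cl2: 3/3 = 1.000
Smaller ratio is limiting.

Cl2


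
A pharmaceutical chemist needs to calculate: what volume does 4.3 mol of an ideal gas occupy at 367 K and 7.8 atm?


PV = nRT  (R = 0.08206 L·atm/(mol·K))
V = nRT/P = 4.3×0.08206×367/7.8
= 16.602 L

16.602 L


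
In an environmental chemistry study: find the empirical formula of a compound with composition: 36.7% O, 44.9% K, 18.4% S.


Assume 100 g sample. Moles of each element:
  O: 36.7/16.0 = 2.294 mol
  K: 44.9/39.1 = 1.148 mol
  S: 18.4/32.07 = 0.574 mol
Divide by smallest (0.574):
  O: 2.294/0.574 = 4.0
  K: 1.148/0.574 = 2.0
  S: 0.574/0.574 = 1.0
Empirical formula: K2SO4

K2SO4


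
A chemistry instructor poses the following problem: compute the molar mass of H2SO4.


M(H2SO4) = 2×1.008 + 1×32.07 + 4×16.0
= 2.02 + 32.07 + 64.0
= 98.09 g/mol

98.09 g/mol


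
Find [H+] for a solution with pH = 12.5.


[H+] = 10^(-pH) = 10^(-12.5)
= 3.16×10^-13 M

3.16×10^-13 M


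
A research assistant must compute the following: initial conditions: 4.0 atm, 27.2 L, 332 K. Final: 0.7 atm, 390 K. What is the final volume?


P1V1/T1 = P2V2/T2
V2 = P1V1T2/(T1P2)
= 4.0×27.2×390/(332×0.7)
= 182.582 L

182.582 L


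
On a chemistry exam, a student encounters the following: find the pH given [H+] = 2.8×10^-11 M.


pH = -log10([H+]) = -log10(2.8×10^-11)
= 11 - log10(2.8)
= 11 - 0.45
= 10.55

10.55


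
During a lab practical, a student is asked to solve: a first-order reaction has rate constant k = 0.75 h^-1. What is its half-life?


t½ = ln2/k = 0.693147/(0.75 h^-1)
= 0.9242 h

0.9242 h


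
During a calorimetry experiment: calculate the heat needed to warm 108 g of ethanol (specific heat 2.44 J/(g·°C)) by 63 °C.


q = mcΔT = 108 × 2.44 × 63
= 16601.76 J

16601.76 J


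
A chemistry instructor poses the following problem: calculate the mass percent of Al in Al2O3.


M(Al2O3) = 2×26.98 + 3×16.0 = 101.96 g/mol
Mass of Al = 2 × 26.98 = 53.96 g/mol
% Al = 53.96/101.96 × 100 = 52.92%

52.92%


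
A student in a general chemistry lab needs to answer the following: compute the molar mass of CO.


M(CO) = 1×12.01 + 1×16.0
= 12.01 + 16.0
= 28.01 g/mol

28.01 g/mol


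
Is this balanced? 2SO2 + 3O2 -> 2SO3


Equation: 2SO2 + 3O2 -> 2SO3
Check atoms: O: 10≠6, S: 2=2
Not balanced

No, not balanced


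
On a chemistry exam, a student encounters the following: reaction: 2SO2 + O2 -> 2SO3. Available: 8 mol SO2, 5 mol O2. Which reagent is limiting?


Mole ratio available / coefficient:
  SO2: 8/2 = 4.000
  O2: 5/1 = 5.000
Smaller ratio is limiting.

SO2


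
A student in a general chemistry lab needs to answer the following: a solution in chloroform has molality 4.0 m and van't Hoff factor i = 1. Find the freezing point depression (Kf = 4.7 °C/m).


ΔTf = Kf × m × i
= 4.7 × 4.0 × 1
= 18.8 °C

18.8 °C


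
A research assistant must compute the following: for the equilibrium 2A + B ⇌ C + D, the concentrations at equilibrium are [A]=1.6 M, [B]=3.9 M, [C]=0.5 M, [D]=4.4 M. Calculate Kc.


Kc = [C][D]/([A]^2[B])
= (0.5^1 × 4.4^1)/(1.6^2 × 3.9^1)
= 2.2/9.984
= 0.2204

0.2204


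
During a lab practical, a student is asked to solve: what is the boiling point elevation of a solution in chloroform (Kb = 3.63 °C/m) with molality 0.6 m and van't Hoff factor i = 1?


ΔTb = Kb × m × i
= 3.63 × 0.6 × 1
= 2.178 °C

2.178 °C


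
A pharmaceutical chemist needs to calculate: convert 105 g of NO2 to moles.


M(NO2) = 46.01 g/mol
n = mass/M = 105/46.01 = 2.2821 mol

2.2821 mol


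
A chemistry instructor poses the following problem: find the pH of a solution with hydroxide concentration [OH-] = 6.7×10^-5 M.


pOH = -log10([OH-]) = -log10(6.7×10^-5)
= 5 - log10(6.7) = 4.17
pH = 14 - pOH = 14 - 4.17 = 9.83

9.83


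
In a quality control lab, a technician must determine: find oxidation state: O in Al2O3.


O is usually -2
Oxidation number: -2

-2


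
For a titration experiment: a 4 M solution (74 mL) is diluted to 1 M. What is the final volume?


C1V1 = C2V2
4 × 74 = 1 × V2
V2 = 296/1 = 296.0 mL

296.0 mL


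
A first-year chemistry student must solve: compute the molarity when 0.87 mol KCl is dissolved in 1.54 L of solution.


M = n/V = 0.87/1.54 = 0.565 mol/L

0.565 M


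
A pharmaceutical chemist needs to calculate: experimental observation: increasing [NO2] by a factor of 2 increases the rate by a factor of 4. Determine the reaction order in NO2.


rate ∝ [NO2]^n
2^n = 4 → n = 2
Order in NO2: 2

2


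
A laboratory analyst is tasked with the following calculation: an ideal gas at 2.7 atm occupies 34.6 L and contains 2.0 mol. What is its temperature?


PV = nRT  (R = 0.08206 L·atm/(mol·K))
T = PV/(nR) = 2.7×34.6/(2.0×0.08206)
= 93.42/0.164120
= 569.22 K

569.22 K


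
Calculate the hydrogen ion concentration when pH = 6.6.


[H+] = 10^(-pH) = 10^(-6.6)
= 2.51×10^-7 M

2.51×10^-7 M


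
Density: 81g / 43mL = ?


ρ = mass/volume
= 81/43
= 1.884 g/mL

1.884 g/mL


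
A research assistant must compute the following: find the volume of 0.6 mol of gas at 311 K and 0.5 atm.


PV = nRT  (R = 0.08206 L·atm/(mol·K))
V = nRT/P = 0.6×0.08206×311/0.5
= 30.625 L

30.625 L


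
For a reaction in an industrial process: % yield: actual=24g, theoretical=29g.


% yield = actual/theoretical × 100
= 24/29 × 100
= 82.76%

82.76%


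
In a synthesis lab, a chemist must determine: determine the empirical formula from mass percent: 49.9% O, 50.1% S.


Assume 100 g sample. Moles of each element:
  O: 49.9/16.0 = 3.119 mol
  S: 50.1/32.07 = 1.562 mol
Divide by smallest (1.562):
  O: 3.119/1.562 = 2.0
  S: 1.562/1.562 = 1.0
Empirical formula: SO2

SO2


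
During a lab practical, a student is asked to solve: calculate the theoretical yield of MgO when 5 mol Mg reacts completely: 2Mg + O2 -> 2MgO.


Mole ratio MgO:Mg = 2:2
n(MgO) = 5 × 2/2 = 5.000 mol
mass = 5.000 × 40.31 = 201.55 g

201.55 g


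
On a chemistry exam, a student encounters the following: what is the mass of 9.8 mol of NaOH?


M(NaOH) = 40.0 g/mol
mass = n × M = 9.8 × 40.0 = 392.00 g

392.00 g


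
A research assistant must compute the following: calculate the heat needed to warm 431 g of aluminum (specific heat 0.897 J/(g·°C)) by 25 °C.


q = mcΔT = 431 × 0.897 × 25
= 9665.18 J

9665.18 J


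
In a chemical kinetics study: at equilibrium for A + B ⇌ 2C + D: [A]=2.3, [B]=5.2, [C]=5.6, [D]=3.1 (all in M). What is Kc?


Kc = [C]^2[D]/([A][B])
= (5.6^2 × 3.1^1)/(2.3^1 × 5.2^1)
= 97.216/11.96
= 8.128

8.128


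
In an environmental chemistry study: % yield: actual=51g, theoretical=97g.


% yield = actual/theoretical × 100
= 51/97 × 100
= 52.58%

52.58%


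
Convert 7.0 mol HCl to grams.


M(HCl) = 36.46 g/mol
mass = n × M = 7.0 × 36.46 = 255.22 g

255.22 g


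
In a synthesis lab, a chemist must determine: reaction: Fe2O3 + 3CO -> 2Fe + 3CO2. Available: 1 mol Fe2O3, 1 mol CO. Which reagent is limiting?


Mole ratio available / coefficient:
  Fe2O3: 1/1 = 1.000
  CO: 1/3 = 0.333
Smaller ratio is limiting.

CO


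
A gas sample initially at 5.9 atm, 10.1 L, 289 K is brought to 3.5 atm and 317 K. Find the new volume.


P1V1/T1 = P2V2/T2
V2 = P1V1T2/(T1P2)
= 5.9×10.1×317/(289×3.5)
= 18.675 L

18.675 L


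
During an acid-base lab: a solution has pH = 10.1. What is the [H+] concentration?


[H+] = 10^(-pH) = 10^(-10.1)
= 7.94×10^-11 M

7.94×10^-11 M


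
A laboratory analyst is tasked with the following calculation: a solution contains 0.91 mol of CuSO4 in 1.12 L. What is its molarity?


M = n/V = 0.91/1.12 = 0.813 mol/L

0.813 M


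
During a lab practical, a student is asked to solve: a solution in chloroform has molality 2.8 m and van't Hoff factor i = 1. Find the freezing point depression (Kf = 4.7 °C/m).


ΔTf = Kf × m × i
= 4.7 × 2.8 × 1
= 13.16 °C

13.16 °C


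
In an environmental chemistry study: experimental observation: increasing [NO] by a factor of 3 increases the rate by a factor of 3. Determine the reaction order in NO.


rate ∝ [NO]^n
3^n = 3 → n = 1
Order in NO: 1

1


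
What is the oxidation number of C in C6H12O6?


6x + 12(+1) + 6(-2) = 0, so x = +0
Oxidation number: +0

+0


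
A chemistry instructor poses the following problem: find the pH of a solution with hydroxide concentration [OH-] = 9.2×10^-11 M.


pOH = -log10([OH-]) = -log10(9.2×10^-11)
= 11 - log10(9.2) = 10.04
pH = 14 - pOH = 14 - 10.04 = 3.96

3.96


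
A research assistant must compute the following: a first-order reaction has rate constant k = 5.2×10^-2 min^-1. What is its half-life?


t½ = ln2/k = 0.693147/(5.2×10^-2 min^-1)
= 13.33 min

13.33 min


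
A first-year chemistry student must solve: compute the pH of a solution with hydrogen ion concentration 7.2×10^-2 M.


pH = -log10([H+]) = -log10(7.2×10^-2)
= 2 - log10(7.2)
= 2 - 0.86
= 1.14

1.14


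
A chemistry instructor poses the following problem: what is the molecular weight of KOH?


M(KOH) = 1×39.1 + 1×16.0 + 1×1.008
= 39.1 + 16.0 + 1.01
= 56.11 g/mol

56.11 g/mol


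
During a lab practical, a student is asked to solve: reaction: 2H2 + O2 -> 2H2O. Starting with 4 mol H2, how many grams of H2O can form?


Mole ratio H2O:H2 = 2:2
n(H2O) = 4 × 2/2 = 4.000 mol
mass = 4.000 × 18.02 = 72.08 g

72.08 g


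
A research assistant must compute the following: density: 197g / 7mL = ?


ρ = mass/volume
= 197/7
= 28.143 g/mL

28.143 g/mL


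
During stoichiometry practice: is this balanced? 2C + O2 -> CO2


Equation: 2C + O2 -> CO2
Check atoms: C: 2≠1, O: 2=2
Not balanced

No, not balanced


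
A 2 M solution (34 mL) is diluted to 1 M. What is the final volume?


C1V1 = C2V2
2 × 34 = 1 × V2
V2 = 68/1 = 68.0 mL

68.0 mL


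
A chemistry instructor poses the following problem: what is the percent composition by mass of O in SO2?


M(SO2) = 1×32.07 + 2×16.0 = 64.07 g/mol
Mass of O = 2 × 16.0 = 32.00 g/mol
% O = 32.00/64.07 × 100 = 49.95%

49.95%


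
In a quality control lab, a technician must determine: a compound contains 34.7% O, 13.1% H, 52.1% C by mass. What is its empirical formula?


Assume 100 g sample. Moles of each element:
  O: 34.7/16.0 = 2.169 mol
  H: 13.1/1.008 = 12.996 mol
  C: 52.1/12.01 = 4.338 mol
Divide by smallest (2.169):
  O: 2.169/2.169 = 1.0
  H: 12.996/2.169 = 5.99
  C: 4.338/2.169 = 2.0
Empirical formula: C2H6O

C2H6O


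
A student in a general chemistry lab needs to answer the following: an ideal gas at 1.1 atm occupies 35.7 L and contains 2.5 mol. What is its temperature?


PV = nRT  (R = 0.08206 L·atm/(mol·K))
T = PV/(nR) = 1.1×35.7/(2.5×0.08206)
= 39.27/0.205150
= 191.42 K

191.42 K


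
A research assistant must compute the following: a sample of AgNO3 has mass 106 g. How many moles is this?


M(AgNO3) = 169.88 g/mol
n = mass/M = 106/169.88 = 0.624 mol

0.624 mol


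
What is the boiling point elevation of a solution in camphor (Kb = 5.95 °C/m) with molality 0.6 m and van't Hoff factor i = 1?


ΔTb = Kb × m × i
= 5.95 × 0.6 × 1
= 3.57 °C

3.57 °C


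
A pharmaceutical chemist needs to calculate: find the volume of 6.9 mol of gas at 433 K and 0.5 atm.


PV = nRT  (R = 0.08206 L·atm/(mol·K))
V = nRT/P = 6.9×0.08206×433/0.5
= 490.341 L

490.341 L


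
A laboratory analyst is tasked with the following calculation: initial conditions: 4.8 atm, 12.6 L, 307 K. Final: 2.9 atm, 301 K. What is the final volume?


P1V1/T1 = P2V2/T2
V2 = P1V1T2/(T1P2)
= 4.8×12.6×301/(307×2.9)
= 20.448 L

20.448 L


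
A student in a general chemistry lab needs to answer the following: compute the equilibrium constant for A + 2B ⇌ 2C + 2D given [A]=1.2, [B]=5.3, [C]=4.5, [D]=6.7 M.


Kc = [C]^2[D]^2/([A][B]^2)
= (4.5^2 × 6.7^2)/(1.2^1 × 5.3^2)
= 909.0225/33.708
= 26.97

26.97


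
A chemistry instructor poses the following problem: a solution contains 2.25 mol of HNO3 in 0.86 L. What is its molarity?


M = n/V = 2.25/0.86 = 2.616 mol/L

2.616 M


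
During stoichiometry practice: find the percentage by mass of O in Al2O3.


M(Al2O3) = 2×26.98 + 3×16.0 = 101.96 g/mol
Mass of O = 3 × 16.0 = 48.00 g/mol
% O = 48.00/101.96 × 100 = 47.08%

47.08%


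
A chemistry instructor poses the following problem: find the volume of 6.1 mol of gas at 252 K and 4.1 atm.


PV = nRT  (R = 0.08206 L·atm/(mol·K))
V = nRT/P = 6.1×0.08206×252/4.1
= 30.766 L

30.766 L


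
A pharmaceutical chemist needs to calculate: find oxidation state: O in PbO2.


O is usually -2
Oxidation number: -2

-2


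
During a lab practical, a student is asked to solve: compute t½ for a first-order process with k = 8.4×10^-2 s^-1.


t½ = ln2/k = 0.693147/(8.4×10^-2 s^-1)
= 8.252 s

8.252 s


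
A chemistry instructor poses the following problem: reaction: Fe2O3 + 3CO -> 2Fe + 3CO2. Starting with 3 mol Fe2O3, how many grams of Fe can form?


Mole ratio Fe:Fe2O3 = 2:1
n(Fe) = 3 × 2/1 = 6.000 mol
mass = 6.000 × 55.85 = 335.1 g

335.1 g


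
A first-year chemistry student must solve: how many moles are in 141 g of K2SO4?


M(K2SO4) = 174.27 g/mol
n = mass/M = 141/174.27 = 0.8091 mol

0.8091 mol


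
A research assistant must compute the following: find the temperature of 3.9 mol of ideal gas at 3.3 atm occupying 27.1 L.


PV = nRT  (R = 0.08206 L·atm/(mol·K))
T = PV/(nR) = 3.3×27.1/(3.9×0.08206)
= 89.43/0.320034
= 279.44 K

279.44 K


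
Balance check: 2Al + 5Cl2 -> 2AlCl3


Equation: 2Al + 5Cl2 -> 2AlCl3
Check atoms: Al: 2=2, Cl: 10≠6
Not balanced

No, not balanced


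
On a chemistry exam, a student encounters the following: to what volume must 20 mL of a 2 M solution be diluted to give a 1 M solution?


C1V1 = C2V2
2 × 20 = 1 × V2
V2 = 40/1 = 40.0 mL

40.0 mL


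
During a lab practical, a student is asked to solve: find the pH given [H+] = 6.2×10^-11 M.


pH = -log10([H+]) = -log10(6.2×10^-11)
= 11 - log10(6.2)
= 11 - 0.79
= 10.21

10.21


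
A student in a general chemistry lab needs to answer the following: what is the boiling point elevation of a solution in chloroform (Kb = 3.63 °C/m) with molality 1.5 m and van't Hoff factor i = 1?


ΔTb = Kb × m × i
= 3.63 × 1.5 × 1
= 5.445 °C

5.445 °C


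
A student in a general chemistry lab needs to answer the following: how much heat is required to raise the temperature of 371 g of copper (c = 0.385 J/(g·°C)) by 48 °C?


q = mcΔT = 371 × 0.385 × 48
= 6856.08 J

6856.08 J


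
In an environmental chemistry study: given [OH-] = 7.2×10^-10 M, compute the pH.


pOH = -log10([OH-]) = -log10(7.2×10^-10)
= 10 - log10(7.2) = 9.14
pH = 14 - pOH = 14 - 9.14 = 4.86

4.86


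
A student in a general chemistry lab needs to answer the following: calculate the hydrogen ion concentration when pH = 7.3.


[H+] = 10^(-pH) = 10^(-7.3)
= 5.01×10^-8 M

5.01×10^-8 M


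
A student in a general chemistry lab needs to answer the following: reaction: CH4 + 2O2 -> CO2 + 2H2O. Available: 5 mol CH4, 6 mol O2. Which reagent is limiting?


Mole ratio available / coefficient:
  CH4: 5/1 = 5.000
  O2: 6/2 = 3.000
Smaller ratio is limiting.

O2


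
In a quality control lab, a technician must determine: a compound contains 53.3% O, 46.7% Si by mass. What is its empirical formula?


Assume 100 g sample. Moles of each element:
  O: 53.3/16.0 = 3.331 mol
  Si: 46.7/28.09 = 1.663 mol
Divide by smallest (1.663):
  O: 3.331/1.663 = 2.0
  Si: 1.663/1.663 = 1.0
Empirical formula: SiO2

SiO2


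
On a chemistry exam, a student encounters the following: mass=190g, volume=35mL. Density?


ρ = mass/volume
= 190/35
= 5.429 g/mL

5.429 g/mL


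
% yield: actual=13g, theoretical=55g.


% yield = actual/theoretical × 100
= 13/55 × 100
= 23.64%

23.64%


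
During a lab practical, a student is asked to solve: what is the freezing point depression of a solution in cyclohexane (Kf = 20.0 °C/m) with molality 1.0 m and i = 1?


ΔTf = Kf × m × i
= 20.0 × 1.0 × 1
= 20.0 °C

20.0 °C


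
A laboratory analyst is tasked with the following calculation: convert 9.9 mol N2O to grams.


M(N2O) = 44.02 g/mol
mass = n × M = 9.9 × 44.02 = 435.80 g

435.80 g


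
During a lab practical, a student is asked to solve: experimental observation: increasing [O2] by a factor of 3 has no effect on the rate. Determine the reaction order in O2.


rate ∝ [O2]^n
rate ∝ [O2]^0
Order in O2: 0

0


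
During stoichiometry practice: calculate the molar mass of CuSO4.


M(CuSO4) = 1×63.55 + 1×32.07 + 4×16.0
= 63.55 + 32.07 + 64.0
= 159.62 g/mol

159.62 g/mol


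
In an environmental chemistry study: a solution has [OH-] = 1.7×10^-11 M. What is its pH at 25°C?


pOH = -log10([OH-]) = -log10(1.7×10^-11)
= 11 - log10(1.7) = 10.77
pH = 14 - pOH = 14 - 10.77 = 3.23

3.23


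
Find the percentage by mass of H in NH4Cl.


M(NH4Cl) = 1×14.01 + 4×1.008 + 1×35.45 = 53.492 g/mol
Mass of H = 4 × 1.008 = 4.032 g/mol
% H = 4.032/53.492 × 100 = 7.54%

7.54%


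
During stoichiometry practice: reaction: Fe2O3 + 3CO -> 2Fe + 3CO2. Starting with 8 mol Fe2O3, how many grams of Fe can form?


Mole ratio Fe:Fe2O3 = 2:1
n(Fe) = 8 × 2/1 = 16.000 mol
mass = 16.000 × 55.85 = 893.6 g

893.6 g


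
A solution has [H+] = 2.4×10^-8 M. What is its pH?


pH = -log10([H+]) = -log10(2.4×10^-8)
= 8 - log10(2.4)
= 8 - 0.38
= 7.62

7.62


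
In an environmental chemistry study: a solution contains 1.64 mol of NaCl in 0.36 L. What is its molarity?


M = n/V = 1.64/0.36 = 4.556 mol/L

4.556 M
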